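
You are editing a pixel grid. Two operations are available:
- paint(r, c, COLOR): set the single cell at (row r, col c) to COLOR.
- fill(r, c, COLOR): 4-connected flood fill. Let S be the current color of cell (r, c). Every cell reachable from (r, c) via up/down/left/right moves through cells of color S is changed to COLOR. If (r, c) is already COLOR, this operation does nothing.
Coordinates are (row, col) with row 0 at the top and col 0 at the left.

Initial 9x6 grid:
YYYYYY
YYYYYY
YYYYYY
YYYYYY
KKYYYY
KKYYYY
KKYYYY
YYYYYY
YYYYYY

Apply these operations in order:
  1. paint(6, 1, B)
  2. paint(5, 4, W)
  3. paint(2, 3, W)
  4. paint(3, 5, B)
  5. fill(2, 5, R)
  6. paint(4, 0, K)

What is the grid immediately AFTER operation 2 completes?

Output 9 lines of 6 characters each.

After op 1 paint(6,1,B):
YYYYYY
YYYYYY
YYYYYY
YYYYYY
KKYYYY
KKYYYY
KBYYYY
YYYYYY
YYYYYY
After op 2 paint(5,4,W):
YYYYYY
YYYYYY
YYYYYY
YYYYYY
KKYYYY
KKYYWY
KBYYYY
YYYYYY
YYYYYY

Answer: YYYYYY
YYYYYY
YYYYYY
YYYYYY
KKYYYY
KKYYWY
KBYYYY
YYYYYY
YYYYYY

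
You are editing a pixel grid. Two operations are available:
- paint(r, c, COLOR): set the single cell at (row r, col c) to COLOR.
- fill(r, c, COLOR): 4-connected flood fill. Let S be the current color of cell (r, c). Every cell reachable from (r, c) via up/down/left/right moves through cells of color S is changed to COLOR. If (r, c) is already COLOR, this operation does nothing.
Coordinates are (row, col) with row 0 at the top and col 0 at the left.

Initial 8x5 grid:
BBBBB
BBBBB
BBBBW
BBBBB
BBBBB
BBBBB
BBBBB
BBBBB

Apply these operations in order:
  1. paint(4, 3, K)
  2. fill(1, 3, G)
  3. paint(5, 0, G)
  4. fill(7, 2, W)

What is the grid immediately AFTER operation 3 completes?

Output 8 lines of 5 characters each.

Answer: GGGGG
GGGGG
GGGGW
GGGGG
GGGKG
GGGGG
GGGGG
GGGGG

Derivation:
After op 1 paint(4,3,K):
BBBBB
BBBBB
BBBBW
BBBBB
BBBKB
BBBBB
BBBBB
BBBBB
After op 2 fill(1,3,G) [38 cells changed]:
GGGGG
GGGGG
GGGGW
GGGGG
GGGKG
GGGGG
GGGGG
GGGGG
After op 3 paint(5,0,G):
GGGGG
GGGGG
GGGGW
GGGGG
GGGKG
GGGGG
GGGGG
GGGGG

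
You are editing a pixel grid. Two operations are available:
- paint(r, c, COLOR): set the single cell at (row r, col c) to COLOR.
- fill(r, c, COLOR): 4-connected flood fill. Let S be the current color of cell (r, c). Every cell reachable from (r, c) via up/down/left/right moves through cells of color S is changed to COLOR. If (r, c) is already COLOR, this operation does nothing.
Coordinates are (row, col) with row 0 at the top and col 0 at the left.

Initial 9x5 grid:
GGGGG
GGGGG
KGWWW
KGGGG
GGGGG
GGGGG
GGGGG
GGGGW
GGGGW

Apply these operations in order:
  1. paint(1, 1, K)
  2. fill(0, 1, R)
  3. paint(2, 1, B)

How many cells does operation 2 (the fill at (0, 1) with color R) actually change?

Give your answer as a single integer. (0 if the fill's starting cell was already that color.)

Answer: 9

Derivation:
After op 1 paint(1,1,K):
GGGGG
GKGGG
KGWWW
KGGGG
GGGGG
GGGGG
GGGGG
GGGGW
GGGGW
After op 2 fill(0,1,R) [9 cells changed]:
RRRRR
RKRRR
KGWWW
KGGGG
GGGGG
GGGGG
GGGGG
GGGGW
GGGGW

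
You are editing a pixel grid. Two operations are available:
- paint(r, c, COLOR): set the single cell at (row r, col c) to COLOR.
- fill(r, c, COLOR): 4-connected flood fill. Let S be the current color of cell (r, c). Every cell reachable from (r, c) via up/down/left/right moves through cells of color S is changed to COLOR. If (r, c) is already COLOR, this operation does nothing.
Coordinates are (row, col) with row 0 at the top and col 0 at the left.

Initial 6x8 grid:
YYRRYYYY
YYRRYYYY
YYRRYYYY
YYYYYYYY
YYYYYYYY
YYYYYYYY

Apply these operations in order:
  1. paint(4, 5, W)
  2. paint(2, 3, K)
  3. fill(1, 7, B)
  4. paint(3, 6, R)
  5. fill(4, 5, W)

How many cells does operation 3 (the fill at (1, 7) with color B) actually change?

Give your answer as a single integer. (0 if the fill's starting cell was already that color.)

Answer: 41

Derivation:
After op 1 paint(4,5,W):
YYRRYYYY
YYRRYYYY
YYRRYYYY
YYYYYYYY
YYYYYWYY
YYYYYYYY
After op 2 paint(2,3,K):
YYRRYYYY
YYRRYYYY
YYRKYYYY
YYYYYYYY
YYYYYWYY
YYYYYYYY
After op 3 fill(1,7,B) [41 cells changed]:
BBRRBBBB
BBRRBBBB
BBRKBBBB
BBBBBBBB
BBBBBWBB
BBBBBBBB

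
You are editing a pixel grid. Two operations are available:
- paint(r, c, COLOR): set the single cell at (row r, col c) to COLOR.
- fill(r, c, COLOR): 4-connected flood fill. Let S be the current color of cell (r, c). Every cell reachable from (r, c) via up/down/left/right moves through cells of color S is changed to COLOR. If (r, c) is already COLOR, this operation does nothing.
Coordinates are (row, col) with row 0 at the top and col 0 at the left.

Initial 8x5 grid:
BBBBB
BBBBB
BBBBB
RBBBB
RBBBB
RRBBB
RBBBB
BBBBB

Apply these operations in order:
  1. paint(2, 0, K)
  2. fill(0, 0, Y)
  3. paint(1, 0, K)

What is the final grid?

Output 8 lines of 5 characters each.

Answer: YYYYY
KYYYY
KYYYY
RYYYY
RYYYY
RRYYY
RYYYY
YYYYY

Derivation:
After op 1 paint(2,0,K):
BBBBB
BBBBB
KBBBB
RBBBB
RBBBB
RRBBB
RBBBB
BBBBB
After op 2 fill(0,0,Y) [34 cells changed]:
YYYYY
YYYYY
KYYYY
RYYYY
RYYYY
RRYYY
RYYYY
YYYYY
After op 3 paint(1,0,K):
YYYYY
KYYYY
KYYYY
RYYYY
RYYYY
RRYYY
RYYYY
YYYYY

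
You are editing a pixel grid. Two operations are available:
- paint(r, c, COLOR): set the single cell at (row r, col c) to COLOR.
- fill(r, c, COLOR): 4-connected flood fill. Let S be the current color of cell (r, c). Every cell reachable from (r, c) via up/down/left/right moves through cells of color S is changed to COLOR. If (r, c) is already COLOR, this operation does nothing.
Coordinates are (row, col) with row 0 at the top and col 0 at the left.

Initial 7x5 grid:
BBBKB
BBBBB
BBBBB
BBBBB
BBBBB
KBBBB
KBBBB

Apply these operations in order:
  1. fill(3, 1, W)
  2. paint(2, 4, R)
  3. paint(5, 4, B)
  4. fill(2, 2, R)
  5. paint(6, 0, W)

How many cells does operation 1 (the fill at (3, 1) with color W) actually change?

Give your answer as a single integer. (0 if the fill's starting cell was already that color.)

Answer: 32

Derivation:
After op 1 fill(3,1,W) [32 cells changed]:
WWWKW
WWWWW
WWWWW
WWWWW
WWWWW
KWWWW
KWWWW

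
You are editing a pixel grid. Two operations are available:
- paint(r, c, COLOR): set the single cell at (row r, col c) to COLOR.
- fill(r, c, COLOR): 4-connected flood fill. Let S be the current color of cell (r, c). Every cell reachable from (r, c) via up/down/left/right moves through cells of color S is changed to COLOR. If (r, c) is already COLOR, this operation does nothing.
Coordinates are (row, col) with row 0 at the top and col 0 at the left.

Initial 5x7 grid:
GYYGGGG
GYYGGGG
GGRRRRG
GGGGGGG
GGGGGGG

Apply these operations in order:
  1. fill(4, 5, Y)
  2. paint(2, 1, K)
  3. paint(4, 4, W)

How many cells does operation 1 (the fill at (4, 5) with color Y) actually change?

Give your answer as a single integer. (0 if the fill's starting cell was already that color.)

Answer: 27

Derivation:
After op 1 fill(4,5,Y) [27 cells changed]:
YYYYYYY
YYYYYYY
YYRRRRY
YYYYYYY
YYYYYYY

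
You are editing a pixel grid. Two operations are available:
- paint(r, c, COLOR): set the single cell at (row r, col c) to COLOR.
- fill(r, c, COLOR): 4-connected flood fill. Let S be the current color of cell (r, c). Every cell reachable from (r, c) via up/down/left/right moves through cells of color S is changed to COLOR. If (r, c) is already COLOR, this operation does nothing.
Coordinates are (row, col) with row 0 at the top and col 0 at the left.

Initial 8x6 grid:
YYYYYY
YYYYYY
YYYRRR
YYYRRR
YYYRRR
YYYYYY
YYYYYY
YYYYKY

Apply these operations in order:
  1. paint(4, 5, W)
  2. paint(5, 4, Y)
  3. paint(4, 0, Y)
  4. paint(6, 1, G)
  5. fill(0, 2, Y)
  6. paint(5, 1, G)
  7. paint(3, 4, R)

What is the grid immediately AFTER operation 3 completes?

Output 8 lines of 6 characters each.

After op 1 paint(4,5,W):
YYYYYY
YYYYYY
YYYRRR
YYYRRR
YYYRRW
YYYYYY
YYYYYY
YYYYKY
After op 2 paint(5,4,Y):
YYYYYY
YYYYYY
YYYRRR
YYYRRR
YYYRRW
YYYYYY
YYYYYY
YYYYKY
After op 3 paint(4,0,Y):
YYYYYY
YYYYYY
YYYRRR
YYYRRR
YYYRRW
YYYYYY
YYYYYY
YYYYKY

Answer: YYYYYY
YYYYYY
YYYRRR
YYYRRR
YYYRRW
YYYYYY
YYYYYY
YYYYKY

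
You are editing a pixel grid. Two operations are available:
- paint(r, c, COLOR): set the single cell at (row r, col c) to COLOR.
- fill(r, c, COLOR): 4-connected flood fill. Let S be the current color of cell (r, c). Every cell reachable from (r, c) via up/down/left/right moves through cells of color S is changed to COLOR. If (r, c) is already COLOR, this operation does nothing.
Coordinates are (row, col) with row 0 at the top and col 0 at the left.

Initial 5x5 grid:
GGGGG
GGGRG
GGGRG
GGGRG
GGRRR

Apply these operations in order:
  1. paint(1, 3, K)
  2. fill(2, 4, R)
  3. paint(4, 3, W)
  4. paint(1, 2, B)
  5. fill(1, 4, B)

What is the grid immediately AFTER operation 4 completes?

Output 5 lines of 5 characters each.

After op 1 paint(1,3,K):
GGGGG
GGGKG
GGGRG
GGGRG
GGRRR
After op 2 fill(2,4,R) [19 cells changed]:
RRRRR
RRRKR
RRRRR
RRRRR
RRRRR
After op 3 paint(4,3,W):
RRRRR
RRRKR
RRRRR
RRRRR
RRRWR
After op 4 paint(1,2,B):
RRRRR
RRBKR
RRRRR
RRRRR
RRRWR

Answer: RRRRR
RRBKR
RRRRR
RRRRR
RRRWR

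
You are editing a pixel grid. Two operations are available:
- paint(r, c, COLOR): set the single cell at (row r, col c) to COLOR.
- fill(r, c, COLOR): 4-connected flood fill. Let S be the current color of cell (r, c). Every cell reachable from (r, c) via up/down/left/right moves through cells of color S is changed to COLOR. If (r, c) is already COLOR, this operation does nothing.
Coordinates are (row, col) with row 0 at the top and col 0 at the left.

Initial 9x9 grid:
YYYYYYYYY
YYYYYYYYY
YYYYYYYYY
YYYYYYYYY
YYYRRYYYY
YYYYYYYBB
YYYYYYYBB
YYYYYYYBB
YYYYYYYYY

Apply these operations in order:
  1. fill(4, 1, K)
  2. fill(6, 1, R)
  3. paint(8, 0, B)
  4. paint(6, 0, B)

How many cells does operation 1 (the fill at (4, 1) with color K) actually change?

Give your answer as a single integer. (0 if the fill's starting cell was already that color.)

Answer: 73

Derivation:
After op 1 fill(4,1,K) [73 cells changed]:
KKKKKKKKK
KKKKKKKKK
KKKKKKKKK
KKKKKKKKK
KKKRRKKKK
KKKKKKKBB
KKKKKKKBB
KKKKKKKBB
KKKKKKKKK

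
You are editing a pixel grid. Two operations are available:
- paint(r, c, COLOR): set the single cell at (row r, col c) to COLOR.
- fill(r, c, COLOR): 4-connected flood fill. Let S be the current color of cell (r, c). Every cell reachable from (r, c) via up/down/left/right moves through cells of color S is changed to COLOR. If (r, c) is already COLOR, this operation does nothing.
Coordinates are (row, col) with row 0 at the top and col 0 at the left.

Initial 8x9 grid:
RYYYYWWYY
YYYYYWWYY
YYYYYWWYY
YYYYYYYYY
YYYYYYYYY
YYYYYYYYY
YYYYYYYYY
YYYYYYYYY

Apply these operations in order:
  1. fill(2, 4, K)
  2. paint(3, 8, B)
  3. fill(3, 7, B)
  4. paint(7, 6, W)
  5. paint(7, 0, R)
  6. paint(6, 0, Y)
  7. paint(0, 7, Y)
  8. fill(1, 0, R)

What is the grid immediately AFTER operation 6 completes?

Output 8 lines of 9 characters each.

After op 1 fill(2,4,K) [65 cells changed]:
RKKKKWWKK
KKKKKWWKK
KKKKKWWKK
KKKKKKKKK
KKKKKKKKK
KKKKKKKKK
KKKKKKKKK
KKKKKKKKK
After op 2 paint(3,8,B):
RKKKKWWKK
KKKKKWWKK
KKKKKWWKK
KKKKKKKKB
KKKKKKKKK
KKKKKKKKK
KKKKKKKKK
KKKKKKKKK
After op 3 fill(3,7,B) [64 cells changed]:
RBBBBWWBB
BBBBBWWBB
BBBBBWWBB
BBBBBBBBB
BBBBBBBBB
BBBBBBBBB
BBBBBBBBB
BBBBBBBBB
After op 4 paint(7,6,W):
RBBBBWWBB
BBBBBWWBB
BBBBBWWBB
BBBBBBBBB
BBBBBBBBB
BBBBBBBBB
BBBBBBBBB
BBBBBBWBB
After op 5 paint(7,0,R):
RBBBBWWBB
BBBBBWWBB
BBBBBWWBB
BBBBBBBBB
BBBBBBBBB
BBBBBBBBB
BBBBBBBBB
RBBBBBWBB
After op 6 paint(6,0,Y):
RBBBBWWBB
BBBBBWWBB
BBBBBWWBB
BBBBBBBBB
BBBBBBBBB
BBBBBBBBB
YBBBBBBBB
RBBBBBWBB

Answer: RBBBBWWBB
BBBBBWWBB
BBBBBWWBB
BBBBBBBBB
BBBBBBBBB
BBBBBBBBB
YBBBBBBBB
RBBBBBWBB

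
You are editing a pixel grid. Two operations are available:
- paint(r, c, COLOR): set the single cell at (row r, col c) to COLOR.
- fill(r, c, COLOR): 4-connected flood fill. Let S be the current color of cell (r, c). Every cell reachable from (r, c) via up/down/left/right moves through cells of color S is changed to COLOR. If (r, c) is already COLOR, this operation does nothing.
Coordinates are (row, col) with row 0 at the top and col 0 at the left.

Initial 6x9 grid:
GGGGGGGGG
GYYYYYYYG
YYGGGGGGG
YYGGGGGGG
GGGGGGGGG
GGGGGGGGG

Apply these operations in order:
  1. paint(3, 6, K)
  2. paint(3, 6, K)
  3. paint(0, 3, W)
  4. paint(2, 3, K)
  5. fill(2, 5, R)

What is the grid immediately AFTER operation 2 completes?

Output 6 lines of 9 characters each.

After op 1 paint(3,6,K):
GGGGGGGGG
GYYYYYYYG
YYGGGGGGG
YYGGGGKGG
GGGGGGGGG
GGGGGGGGG
After op 2 paint(3,6,K):
GGGGGGGGG
GYYYYYYYG
YYGGGGGGG
YYGGGGKGG
GGGGGGGGG
GGGGGGGGG

Answer: GGGGGGGGG
GYYYYYYYG
YYGGGGGGG
YYGGGGKGG
GGGGGGGGG
GGGGGGGGG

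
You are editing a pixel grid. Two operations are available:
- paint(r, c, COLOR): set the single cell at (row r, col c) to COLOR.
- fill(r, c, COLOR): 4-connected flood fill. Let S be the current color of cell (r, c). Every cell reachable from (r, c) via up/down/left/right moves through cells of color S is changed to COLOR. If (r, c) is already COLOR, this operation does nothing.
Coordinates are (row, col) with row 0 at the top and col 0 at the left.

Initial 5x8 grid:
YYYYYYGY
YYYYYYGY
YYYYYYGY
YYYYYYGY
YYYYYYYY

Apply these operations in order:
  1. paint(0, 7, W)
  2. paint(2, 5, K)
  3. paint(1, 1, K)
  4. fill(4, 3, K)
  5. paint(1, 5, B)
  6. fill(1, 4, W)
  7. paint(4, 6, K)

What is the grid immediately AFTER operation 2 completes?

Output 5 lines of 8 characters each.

After op 1 paint(0,7,W):
YYYYYYGW
YYYYYYGY
YYYYYYGY
YYYYYYGY
YYYYYYYY
After op 2 paint(2,5,K):
YYYYYYGW
YYYYYYGY
YYYYYKGY
YYYYYYGY
YYYYYYYY

Answer: YYYYYYGW
YYYYYYGY
YYYYYKGY
YYYYYYGY
YYYYYYYY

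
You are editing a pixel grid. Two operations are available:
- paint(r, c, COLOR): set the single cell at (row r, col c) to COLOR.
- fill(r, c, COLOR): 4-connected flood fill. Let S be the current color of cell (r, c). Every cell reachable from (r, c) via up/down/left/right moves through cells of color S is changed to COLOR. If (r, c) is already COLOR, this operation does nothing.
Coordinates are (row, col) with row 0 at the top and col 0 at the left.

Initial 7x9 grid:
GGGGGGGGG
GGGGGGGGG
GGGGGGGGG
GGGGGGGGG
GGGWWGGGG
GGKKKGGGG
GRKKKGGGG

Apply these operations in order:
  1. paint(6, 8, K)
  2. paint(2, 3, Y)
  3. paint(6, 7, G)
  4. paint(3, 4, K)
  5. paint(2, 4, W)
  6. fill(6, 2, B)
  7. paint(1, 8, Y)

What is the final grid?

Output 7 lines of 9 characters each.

After op 1 paint(6,8,K):
GGGGGGGGG
GGGGGGGGG
GGGGGGGGG
GGGGGGGGG
GGGWWGGGG
GGKKKGGGG
GRKKKGGGK
After op 2 paint(2,3,Y):
GGGGGGGGG
GGGGGGGGG
GGGYGGGGG
GGGGGGGGG
GGGWWGGGG
GGKKKGGGG
GRKKKGGGK
After op 3 paint(6,7,G):
GGGGGGGGG
GGGGGGGGG
GGGYGGGGG
GGGGGGGGG
GGGWWGGGG
GGKKKGGGG
GRKKKGGGK
After op 4 paint(3,4,K):
GGGGGGGGG
GGGGGGGGG
GGGYGGGGG
GGGGKGGGG
GGGWWGGGG
GGKKKGGGG
GRKKKGGGK
After op 5 paint(2,4,W):
GGGGGGGGG
GGGGGGGGG
GGGYWGGGG
GGGGKGGGG
GGGWWGGGG
GGKKKGGGG
GRKKKGGGK
After op 6 fill(6,2,B) [6 cells changed]:
GGGGGGGGG
GGGGGGGGG
GGGYWGGGG
GGGGKGGGG
GGGWWGGGG
GGBBBGGGG
GRBBBGGGK
After op 7 paint(1,8,Y):
GGGGGGGGG
GGGGGGGGY
GGGYWGGGG
GGGGKGGGG
GGGWWGGGG
GGBBBGGGG
GRBBBGGGK

Answer: GGGGGGGGG
GGGGGGGGY
GGGYWGGGG
GGGGKGGGG
GGGWWGGGG
GGBBBGGGG
GRBBBGGGK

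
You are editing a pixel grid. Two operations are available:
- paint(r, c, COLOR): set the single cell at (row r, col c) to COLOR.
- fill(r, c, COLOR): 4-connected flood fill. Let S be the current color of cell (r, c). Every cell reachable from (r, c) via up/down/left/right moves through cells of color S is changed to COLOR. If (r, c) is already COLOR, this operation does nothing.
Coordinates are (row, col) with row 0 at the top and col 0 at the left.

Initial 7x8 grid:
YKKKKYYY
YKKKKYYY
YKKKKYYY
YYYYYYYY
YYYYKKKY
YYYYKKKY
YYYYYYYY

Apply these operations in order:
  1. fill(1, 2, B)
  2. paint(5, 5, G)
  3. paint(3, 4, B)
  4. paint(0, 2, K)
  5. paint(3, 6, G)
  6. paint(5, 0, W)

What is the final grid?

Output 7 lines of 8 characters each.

Answer: YBKBBYYY
YBBBBYYY
YBBBBYYY
YYYYBYGY
YYYYKKKY
WYYYKGKY
YYYYYYYY

Derivation:
After op 1 fill(1,2,B) [12 cells changed]:
YBBBBYYY
YBBBBYYY
YBBBBYYY
YYYYYYYY
YYYYKKKY
YYYYKKKY
YYYYYYYY
After op 2 paint(5,5,G):
YBBBBYYY
YBBBBYYY
YBBBBYYY
YYYYYYYY
YYYYKKKY
YYYYKGKY
YYYYYYYY
After op 3 paint(3,4,B):
YBBBBYYY
YBBBBYYY
YBBBBYYY
YYYYBYYY
YYYYKKKY
YYYYKGKY
YYYYYYYY
After op 4 paint(0,2,K):
YBKBBYYY
YBBBBYYY
YBBBBYYY
YYYYBYYY
YYYYKKKY
YYYYKGKY
YYYYYYYY
After op 5 paint(3,6,G):
YBKBBYYY
YBBBBYYY
YBBBBYYY
YYYYBYGY
YYYYKKKY
YYYYKGKY
YYYYYYYY
After op 6 paint(5,0,W):
YBKBBYYY
YBBBBYYY
YBBBBYYY
YYYYBYGY
YYYYKKKY
WYYYKGKY
YYYYYYYY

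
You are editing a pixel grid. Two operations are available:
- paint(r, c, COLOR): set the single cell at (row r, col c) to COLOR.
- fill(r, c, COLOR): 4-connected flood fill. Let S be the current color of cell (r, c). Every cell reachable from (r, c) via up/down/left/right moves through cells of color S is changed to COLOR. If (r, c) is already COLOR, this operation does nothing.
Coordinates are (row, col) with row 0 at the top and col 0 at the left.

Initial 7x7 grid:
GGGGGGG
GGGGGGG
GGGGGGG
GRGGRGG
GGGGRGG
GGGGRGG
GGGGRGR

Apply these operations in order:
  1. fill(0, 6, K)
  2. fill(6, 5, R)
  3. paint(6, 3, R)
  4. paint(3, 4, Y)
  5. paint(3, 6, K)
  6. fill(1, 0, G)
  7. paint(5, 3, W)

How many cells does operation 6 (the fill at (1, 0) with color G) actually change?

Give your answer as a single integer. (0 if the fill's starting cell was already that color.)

After op 1 fill(0,6,K) [43 cells changed]:
KKKKKKK
KKKKKKK
KKKKKKK
KRKKRKK
KKKKRKK
KKKKRKK
KKKKRKR
After op 2 fill(6,5,R) [43 cells changed]:
RRRRRRR
RRRRRRR
RRRRRRR
RRRRRRR
RRRRRRR
RRRRRRR
RRRRRRR
After op 3 paint(6,3,R):
RRRRRRR
RRRRRRR
RRRRRRR
RRRRRRR
RRRRRRR
RRRRRRR
RRRRRRR
After op 4 paint(3,4,Y):
RRRRRRR
RRRRRRR
RRRRRRR
RRRRYRR
RRRRRRR
RRRRRRR
RRRRRRR
After op 5 paint(3,6,K):
RRRRRRR
RRRRRRR
RRRRRRR
RRRRYRK
RRRRRRR
RRRRRRR
RRRRRRR
After op 6 fill(1,0,G) [47 cells changed]:
GGGGGGG
GGGGGGG
GGGGGGG
GGGGYGK
GGGGGGG
GGGGGGG
GGGGGGG

Answer: 47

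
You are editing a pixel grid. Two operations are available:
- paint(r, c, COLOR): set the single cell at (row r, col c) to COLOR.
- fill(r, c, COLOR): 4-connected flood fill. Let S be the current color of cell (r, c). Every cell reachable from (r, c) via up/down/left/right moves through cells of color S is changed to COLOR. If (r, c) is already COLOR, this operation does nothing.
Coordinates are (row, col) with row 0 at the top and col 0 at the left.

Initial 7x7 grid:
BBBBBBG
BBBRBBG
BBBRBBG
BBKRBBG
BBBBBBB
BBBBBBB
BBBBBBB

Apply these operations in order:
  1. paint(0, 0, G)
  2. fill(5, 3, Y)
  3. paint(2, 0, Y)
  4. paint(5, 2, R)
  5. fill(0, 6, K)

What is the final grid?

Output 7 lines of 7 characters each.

Answer: GYYYYYK
YYYRYYK
YYYRYYK
YYKRYYK
YYYYYYY
YYRYYYY
YYYYYYY

Derivation:
After op 1 paint(0,0,G):
GBBBBBG
BBBRBBG
BBBRBBG
BBKRBBG
BBBBBBB
BBBBBBB
BBBBBBB
After op 2 fill(5,3,Y) [40 cells changed]:
GYYYYYG
YYYRYYG
YYYRYYG
YYKRYYG
YYYYYYY
YYYYYYY
YYYYYYY
After op 3 paint(2,0,Y):
GYYYYYG
YYYRYYG
YYYRYYG
YYKRYYG
YYYYYYY
YYYYYYY
YYYYYYY
After op 4 paint(5,2,R):
GYYYYYG
YYYRYYG
YYYRYYG
YYKRYYG
YYYYYYY
YYRYYYY
YYYYYYY
After op 5 fill(0,6,K) [4 cells changed]:
GYYYYYK
YYYRYYK
YYYRYYK
YYKRYYK
YYYYYYY
YYRYYYY
YYYYYYY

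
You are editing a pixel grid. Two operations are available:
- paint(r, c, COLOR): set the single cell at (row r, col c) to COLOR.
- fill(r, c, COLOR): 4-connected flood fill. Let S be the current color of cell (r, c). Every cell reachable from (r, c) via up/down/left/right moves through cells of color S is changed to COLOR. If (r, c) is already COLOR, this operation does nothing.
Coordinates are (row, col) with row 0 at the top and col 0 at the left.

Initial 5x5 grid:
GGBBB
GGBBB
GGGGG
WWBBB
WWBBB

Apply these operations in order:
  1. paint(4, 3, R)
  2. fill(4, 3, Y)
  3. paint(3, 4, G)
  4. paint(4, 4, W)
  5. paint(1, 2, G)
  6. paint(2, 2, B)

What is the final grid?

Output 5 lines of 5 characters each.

Answer: GGBBB
GGGBB
GGBGG
WWBBG
WWBYW

Derivation:
After op 1 paint(4,3,R):
GGBBB
GGBBB
GGGGG
WWBBB
WWBRB
After op 2 fill(4,3,Y) [1 cells changed]:
GGBBB
GGBBB
GGGGG
WWBBB
WWBYB
After op 3 paint(3,4,G):
GGBBB
GGBBB
GGGGG
WWBBG
WWBYB
After op 4 paint(4,4,W):
GGBBB
GGBBB
GGGGG
WWBBG
WWBYW
After op 5 paint(1,2,G):
GGBBB
GGGBB
GGGGG
WWBBG
WWBYW
After op 6 paint(2,2,B):
GGBBB
GGGBB
GGBGG
WWBBG
WWBYW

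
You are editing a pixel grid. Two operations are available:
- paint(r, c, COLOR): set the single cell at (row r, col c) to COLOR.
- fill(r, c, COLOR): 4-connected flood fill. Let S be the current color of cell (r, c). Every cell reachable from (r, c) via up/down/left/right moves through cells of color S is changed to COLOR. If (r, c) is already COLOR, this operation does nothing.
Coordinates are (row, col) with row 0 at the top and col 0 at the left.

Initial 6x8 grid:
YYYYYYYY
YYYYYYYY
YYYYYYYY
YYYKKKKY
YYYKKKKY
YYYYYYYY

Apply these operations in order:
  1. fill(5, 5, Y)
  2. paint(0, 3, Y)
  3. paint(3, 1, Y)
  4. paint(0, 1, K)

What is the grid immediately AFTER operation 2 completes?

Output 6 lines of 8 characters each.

Answer: YYYYYYYY
YYYYYYYY
YYYYYYYY
YYYKKKKY
YYYKKKKY
YYYYYYYY

Derivation:
After op 1 fill(5,5,Y) [0 cells changed]:
YYYYYYYY
YYYYYYYY
YYYYYYYY
YYYKKKKY
YYYKKKKY
YYYYYYYY
After op 2 paint(0,3,Y):
YYYYYYYY
YYYYYYYY
YYYYYYYY
YYYKKKKY
YYYKKKKY
YYYYYYYY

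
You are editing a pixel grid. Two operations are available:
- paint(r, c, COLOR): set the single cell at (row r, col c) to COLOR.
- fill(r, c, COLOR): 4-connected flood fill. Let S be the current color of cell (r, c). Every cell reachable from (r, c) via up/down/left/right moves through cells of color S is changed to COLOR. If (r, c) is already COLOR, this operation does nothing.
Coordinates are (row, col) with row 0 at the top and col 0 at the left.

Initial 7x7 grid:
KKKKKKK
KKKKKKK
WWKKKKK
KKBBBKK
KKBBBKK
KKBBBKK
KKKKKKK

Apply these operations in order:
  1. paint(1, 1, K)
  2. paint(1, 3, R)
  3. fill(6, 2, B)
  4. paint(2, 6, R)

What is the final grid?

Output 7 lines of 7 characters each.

Answer: BBBBBBB
BBBRBBB
WWBBBBR
BBBBBBB
BBBBBBB
BBBBBBB
BBBBBBB

Derivation:
After op 1 paint(1,1,K):
KKKKKKK
KKKKKKK
WWKKKKK
KKBBBKK
KKBBBKK
KKBBBKK
KKKKKKK
After op 2 paint(1,3,R):
KKKKKKK
KKKRKKK
WWKKKKK
KKBBBKK
KKBBBKK
KKBBBKK
KKKKKKK
After op 3 fill(6,2,B) [37 cells changed]:
BBBBBBB
BBBRBBB
WWBBBBB
BBBBBBB
BBBBBBB
BBBBBBB
BBBBBBB
After op 4 paint(2,6,R):
BBBBBBB
BBBRBBB
WWBBBBR
BBBBBBB
BBBBBBB
BBBBBBB
BBBBBBB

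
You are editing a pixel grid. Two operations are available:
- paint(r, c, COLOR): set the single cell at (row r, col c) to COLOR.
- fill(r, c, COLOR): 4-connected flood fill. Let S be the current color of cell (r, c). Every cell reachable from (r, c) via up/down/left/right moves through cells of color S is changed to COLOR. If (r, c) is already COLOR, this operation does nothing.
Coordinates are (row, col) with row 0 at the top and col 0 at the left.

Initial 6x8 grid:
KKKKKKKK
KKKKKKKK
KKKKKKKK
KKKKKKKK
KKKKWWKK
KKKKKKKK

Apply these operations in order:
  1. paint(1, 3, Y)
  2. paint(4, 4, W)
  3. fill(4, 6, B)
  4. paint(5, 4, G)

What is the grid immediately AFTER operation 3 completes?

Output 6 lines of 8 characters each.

Answer: BBBBBBBB
BBBYBBBB
BBBBBBBB
BBBBBBBB
BBBBWWBB
BBBBBBBB

Derivation:
After op 1 paint(1,3,Y):
KKKKKKKK
KKKYKKKK
KKKKKKKK
KKKKKKKK
KKKKWWKK
KKKKKKKK
After op 2 paint(4,4,W):
KKKKKKKK
KKKYKKKK
KKKKKKKK
KKKKKKKK
KKKKWWKK
KKKKKKKK
After op 3 fill(4,6,B) [45 cells changed]:
BBBBBBBB
BBBYBBBB
BBBBBBBB
BBBBBBBB
BBBBWWBB
BBBBBBBB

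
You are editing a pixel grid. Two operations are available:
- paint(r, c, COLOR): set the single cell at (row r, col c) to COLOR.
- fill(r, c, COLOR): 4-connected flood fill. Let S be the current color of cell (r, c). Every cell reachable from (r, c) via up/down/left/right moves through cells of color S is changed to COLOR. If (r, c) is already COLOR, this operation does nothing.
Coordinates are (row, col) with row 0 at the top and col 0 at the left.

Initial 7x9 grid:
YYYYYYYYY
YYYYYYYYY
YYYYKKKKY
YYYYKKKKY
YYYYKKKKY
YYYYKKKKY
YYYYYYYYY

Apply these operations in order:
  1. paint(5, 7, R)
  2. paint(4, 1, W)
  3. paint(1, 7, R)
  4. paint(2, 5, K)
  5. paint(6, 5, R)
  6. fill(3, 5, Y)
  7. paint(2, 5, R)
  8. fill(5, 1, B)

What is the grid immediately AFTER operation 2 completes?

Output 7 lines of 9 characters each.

Answer: YYYYYYYYY
YYYYYYYYY
YYYYKKKKY
YYYYKKKKY
YWYYKKKKY
YYYYKKKRY
YYYYYYYYY

Derivation:
After op 1 paint(5,7,R):
YYYYYYYYY
YYYYYYYYY
YYYYKKKKY
YYYYKKKKY
YYYYKKKKY
YYYYKKKRY
YYYYYYYYY
After op 2 paint(4,1,W):
YYYYYYYYY
YYYYYYYYY
YYYYKKKKY
YYYYKKKKY
YWYYKKKKY
YYYYKKKRY
YYYYYYYYY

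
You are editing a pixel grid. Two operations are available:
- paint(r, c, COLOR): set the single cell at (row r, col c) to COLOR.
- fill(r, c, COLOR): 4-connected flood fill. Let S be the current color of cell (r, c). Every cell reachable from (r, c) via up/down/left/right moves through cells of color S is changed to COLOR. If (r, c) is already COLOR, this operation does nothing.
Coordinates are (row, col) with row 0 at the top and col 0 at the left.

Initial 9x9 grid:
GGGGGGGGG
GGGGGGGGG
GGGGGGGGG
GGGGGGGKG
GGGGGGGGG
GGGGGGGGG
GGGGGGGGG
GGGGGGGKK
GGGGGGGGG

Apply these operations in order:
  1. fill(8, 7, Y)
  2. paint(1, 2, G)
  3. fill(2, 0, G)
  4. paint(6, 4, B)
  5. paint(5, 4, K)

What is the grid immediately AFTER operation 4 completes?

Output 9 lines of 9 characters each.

After op 1 fill(8,7,Y) [78 cells changed]:
YYYYYYYYY
YYYYYYYYY
YYYYYYYYY
YYYYYYYKY
YYYYYYYYY
YYYYYYYYY
YYYYYYYYY
YYYYYYYKK
YYYYYYYYY
After op 2 paint(1,2,G):
YYYYYYYYY
YYGYYYYYY
YYYYYYYYY
YYYYYYYKY
YYYYYYYYY
YYYYYYYYY
YYYYYYYYY
YYYYYYYKK
YYYYYYYYY
After op 3 fill(2,0,G) [77 cells changed]:
GGGGGGGGG
GGGGGGGGG
GGGGGGGGG
GGGGGGGKG
GGGGGGGGG
GGGGGGGGG
GGGGGGGGG
GGGGGGGKK
GGGGGGGGG
After op 4 paint(6,4,B):
GGGGGGGGG
GGGGGGGGG
GGGGGGGGG
GGGGGGGKG
GGGGGGGGG
GGGGGGGGG
GGGGBGGGG
GGGGGGGKK
GGGGGGGGG

Answer: GGGGGGGGG
GGGGGGGGG
GGGGGGGGG
GGGGGGGKG
GGGGGGGGG
GGGGGGGGG
GGGGBGGGG
GGGGGGGKK
GGGGGGGGG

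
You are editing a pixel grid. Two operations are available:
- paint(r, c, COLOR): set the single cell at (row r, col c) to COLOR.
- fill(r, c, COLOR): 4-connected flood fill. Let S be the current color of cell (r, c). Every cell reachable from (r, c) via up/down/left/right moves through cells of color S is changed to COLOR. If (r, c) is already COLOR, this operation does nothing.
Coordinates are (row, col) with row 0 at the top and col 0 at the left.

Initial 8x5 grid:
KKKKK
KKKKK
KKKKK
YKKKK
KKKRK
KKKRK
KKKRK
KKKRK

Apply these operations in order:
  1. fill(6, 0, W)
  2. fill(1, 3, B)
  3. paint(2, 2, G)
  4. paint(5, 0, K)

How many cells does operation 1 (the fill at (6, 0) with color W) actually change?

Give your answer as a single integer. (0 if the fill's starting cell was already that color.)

After op 1 fill(6,0,W) [35 cells changed]:
WWWWW
WWWWW
WWWWW
YWWWW
WWWRW
WWWRW
WWWRW
WWWRW

Answer: 35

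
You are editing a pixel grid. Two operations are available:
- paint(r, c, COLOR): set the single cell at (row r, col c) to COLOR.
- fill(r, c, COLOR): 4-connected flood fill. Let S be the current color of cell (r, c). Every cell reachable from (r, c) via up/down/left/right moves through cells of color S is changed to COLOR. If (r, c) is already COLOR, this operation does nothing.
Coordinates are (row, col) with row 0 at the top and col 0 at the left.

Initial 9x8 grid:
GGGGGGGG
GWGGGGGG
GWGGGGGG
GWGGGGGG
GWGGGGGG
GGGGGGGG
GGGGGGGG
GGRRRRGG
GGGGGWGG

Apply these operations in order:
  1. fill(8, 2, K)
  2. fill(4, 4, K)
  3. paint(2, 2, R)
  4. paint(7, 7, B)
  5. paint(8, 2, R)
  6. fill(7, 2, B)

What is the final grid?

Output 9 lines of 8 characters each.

Answer: KKKKKKKK
KWKKKKKK
KWRKKKKK
KWKKKKKK
KWKKKKKK
KKKKKKKK
KKKKKKKK
KKBBBBKB
KKBKKWKK

Derivation:
After op 1 fill(8,2,K) [63 cells changed]:
KKKKKKKK
KWKKKKKK
KWKKKKKK
KWKKKKKK
KWKKKKKK
KKKKKKKK
KKKKKKKK
KKRRRRKK
KKKKKWKK
After op 2 fill(4,4,K) [0 cells changed]:
KKKKKKKK
KWKKKKKK
KWKKKKKK
KWKKKKKK
KWKKKKKK
KKKKKKKK
KKKKKKKK
KKRRRRKK
KKKKKWKK
After op 3 paint(2,2,R):
KKKKKKKK
KWKKKKKK
KWRKKKKK
KWKKKKKK
KWKKKKKK
KKKKKKKK
KKKKKKKK
KKRRRRKK
KKKKKWKK
After op 4 paint(7,7,B):
KKKKKKKK
KWKKKKKK
KWRKKKKK
KWKKKKKK
KWKKKKKK
KKKKKKKK
KKKKKKKK
KKRRRRKB
KKKKKWKK
After op 5 paint(8,2,R):
KKKKKKKK
KWKKKKKK
KWRKKKKK
KWKKKKKK
KWKKKKKK
KKKKKKKK
KKKKKKKK
KKRRRRKB
KKRKKWKK
After op 6 fill(7,2,B) [5 cells changed]:
KKKKKKKK
KWKKKKKK
KWRKKKKK
KWKKKKKK
KWKKKKKK
KKKKKKKK
KKKKKKKK
KKBBBBKB
KKBKKWKK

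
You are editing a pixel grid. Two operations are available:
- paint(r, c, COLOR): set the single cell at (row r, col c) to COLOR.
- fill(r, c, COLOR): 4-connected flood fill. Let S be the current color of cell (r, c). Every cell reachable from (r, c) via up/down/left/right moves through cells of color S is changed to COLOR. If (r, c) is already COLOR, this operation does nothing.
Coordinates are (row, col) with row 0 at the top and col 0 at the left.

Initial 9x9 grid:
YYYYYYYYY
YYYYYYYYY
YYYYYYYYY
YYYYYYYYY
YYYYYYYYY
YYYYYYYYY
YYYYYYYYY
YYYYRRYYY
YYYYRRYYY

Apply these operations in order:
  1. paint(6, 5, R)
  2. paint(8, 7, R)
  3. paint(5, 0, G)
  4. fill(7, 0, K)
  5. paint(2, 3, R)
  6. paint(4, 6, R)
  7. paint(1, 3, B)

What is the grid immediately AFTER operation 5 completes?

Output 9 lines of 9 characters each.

Answer: KKKKKKKKK
KKKKKKKKK
KKKRKKKKK
KKKKKKKKK
KKKKKKKKK
GKKKKKKKK
KKKKKRKKK
KKKKRRKKK
KKKKRRKRK

Derivation:
After op 1 paint(6,5,R):
YYYYYYYYY
YYYYYYYYY
YYYYYYYYY
YYYYYYYYY
YYYYYYYYY
YYYYYYYYY
YYYYYRYYY
YYYYRRYYY
YYYYRRYYY
After op 2 paint(8,7,R):
YYYYYYYYY
YYYYYYYYY
YYYYYYYYY
YYYYYYYYY
YYYYYYYYY
YYYYYYYYY
YYYYYRYYY
YYYYRRYYY
YYYYRRYRY
After op 3 paint(5,0,G):
YYYYYYYYY
YYYYYYYYY
YYYYYYYYY
YYYYYYYYY
YYYYYYYYY
GYYYYYYYY
YYYYYRYYY
YYYYRRYYY
YYYYRRYRY
After op 4 fill(7,0,K) [74 cells changed]:
KKKKKKKKK
KKKKKKKKK
KKKKKKKKK
KKKKKKKKK
KKKKKKKKK
GKKKKKKKK
KKKKKRKKK
KKKKRRKKK
KKKKRRKRK
After op 5 paint(2,3,R):
KKKKKKKKK
KKKKKKKKK
KKKRKKKKK
KKKKKKKKK
KKKKKKKKK
GKKKKKKKK
KKKKKRKKK
KKKKRRKKK
KKKKRRKRK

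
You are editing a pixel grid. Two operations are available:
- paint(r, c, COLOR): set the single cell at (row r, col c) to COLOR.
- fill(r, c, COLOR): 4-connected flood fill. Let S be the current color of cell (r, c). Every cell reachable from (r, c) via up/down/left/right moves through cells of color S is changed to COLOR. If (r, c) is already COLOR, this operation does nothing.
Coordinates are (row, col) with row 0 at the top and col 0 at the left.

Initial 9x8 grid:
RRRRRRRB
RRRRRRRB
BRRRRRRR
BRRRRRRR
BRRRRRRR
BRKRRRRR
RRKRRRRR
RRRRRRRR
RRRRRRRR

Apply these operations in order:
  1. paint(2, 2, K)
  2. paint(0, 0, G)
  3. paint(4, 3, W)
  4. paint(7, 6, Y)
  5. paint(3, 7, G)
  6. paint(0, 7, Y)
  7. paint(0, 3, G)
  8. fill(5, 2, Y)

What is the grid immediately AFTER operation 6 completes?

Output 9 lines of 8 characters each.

Answer: GRRRRRRY
RRRRRRRB
BRKRRRRR
BRRRRRRG
BRRWRRRR
BRKRRRRR
RRKRRRRR
RRRRRRYR
RRRRRRRR

Derivation:
After op 1 paint(2,2,K):
RRRRRRRB
RRRRRRRB
BRKRRRRR
BRRRRRRR
BRRRRRRR
BRKRRRRR
RRKRRRRR
RRRRRRRR
RRRRRRRR
After op 2 paint(0,0,G):
GRRRRRRB
RRRRRRRB
BRKRRRRR
BRRRRRRR
BRRRRRRR
BRKRRRRR
RRKRRRRR
RRRRRRRR
RRRRRRRR
After op 3 paint(4,3,W):
GRRRRRRB
RRRRRRRB
BRKRRRRR
BRRRRRRR
BRRWRRRR
BRKRRRRR
RRKRRRRR
RRRRRRRR
RRRRRRRR
After op 4 paint(7,6,Y):
GRRRRRRB
RRRRRRRB
BRKRRRRR
BRRRRRRR
BRRWRRRR
BRKRRRRR
RRKRRRRR
RRRRRRYR
RRRRRRRR
After op 5 paint(3,7,G):
GRRRRRRB
RRRRRRRB
BRKRRRRR
BRRRRRRG
BRRWRRRR
BRKRRRRR
RRKRRRRR
RRRRRRYR
RRRRRRRR
After op 6 paint(0,7,Y):
GRRRRRRY
RRRRRRRB
BRKRRRRR
BRRRRRRG
BRRWRRRR
BRKRRRRR
RRKRRRRR
RRRRRRYR
RRRRRRRR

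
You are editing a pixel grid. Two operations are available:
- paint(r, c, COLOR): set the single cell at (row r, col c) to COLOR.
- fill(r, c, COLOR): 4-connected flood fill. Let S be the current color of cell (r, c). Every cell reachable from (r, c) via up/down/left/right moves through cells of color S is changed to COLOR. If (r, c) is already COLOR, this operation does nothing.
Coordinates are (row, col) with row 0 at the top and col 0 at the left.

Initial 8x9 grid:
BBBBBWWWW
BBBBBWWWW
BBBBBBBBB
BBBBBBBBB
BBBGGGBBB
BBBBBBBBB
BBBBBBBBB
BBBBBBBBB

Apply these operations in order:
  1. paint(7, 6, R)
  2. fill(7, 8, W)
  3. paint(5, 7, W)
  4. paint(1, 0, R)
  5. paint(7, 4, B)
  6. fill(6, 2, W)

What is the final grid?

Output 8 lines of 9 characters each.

After op 1 paint(7,6,R):
BBBBBWWWW
BBBBBWWWW
BBBBBBBBB
BBBBBBBBB
BBBGGGBBB
BBBBBBBBB
BBBBBBBBB
BBBBBBRBB
After op 2 fill(7,8,W) [60 cells changed]:
WWWWWWWWW
WWWWWWWWW
WWWWWWWWW
WWWWWWWWW
WWWGGGWWW
WWWWWWWWW
WWWWWWWWW
WWWWWWRWW
After op 3 paint(5,7,W):
WWWWWWWWW
WWWWWWWWW
WWWWWWWWW
WWWWWWWWW
WWWGGGWWW
WWWWWWWWW
WWWWWWWWW
WWWWWWRWW
After op 4 paint(1,0,R):
WWWWWWWWW
RWWWWWWWW
WWWWWWWWW
WWWWWWWWW
WWWGGGWWW
WWWWWWWWW
WWWWWWWWW
WWWWWWRWW
After op 5 paint(7,4,B):
WWWWWWWWW
RWWWWWWWW
WWWWWWWWW
WWWWWWWWW
WWWGGGWWW
WWWWWWWWW
WWWWWWWWW
WWWWBWRWW
After op 6 fill(6,2,W) [0 cells changed]:
WWWWWWWWW
RWWWWWWWW
WWWWWWWWW
WWWWWWWWW
WWWGGGWWW
WWWWWWWWW
WWWWWWWWW
WWWWBWRWW

Answer: WWWWWWWWW
RWWWWWWWW
WWWWWWWWW
WWWWWWWWW
WWWGGGWWW
WWWWWWWWW
WWWWWWWWW
WWWWBWRWW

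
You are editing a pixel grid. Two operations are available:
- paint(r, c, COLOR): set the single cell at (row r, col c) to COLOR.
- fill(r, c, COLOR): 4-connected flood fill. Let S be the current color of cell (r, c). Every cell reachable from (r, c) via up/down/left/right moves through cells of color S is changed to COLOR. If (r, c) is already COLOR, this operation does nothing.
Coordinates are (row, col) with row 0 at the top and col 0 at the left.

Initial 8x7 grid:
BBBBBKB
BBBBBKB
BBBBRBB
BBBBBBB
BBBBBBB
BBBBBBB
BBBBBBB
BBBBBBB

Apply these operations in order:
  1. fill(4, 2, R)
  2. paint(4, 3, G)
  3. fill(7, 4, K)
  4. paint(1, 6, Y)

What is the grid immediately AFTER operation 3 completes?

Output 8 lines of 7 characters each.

Answer: KKKKKKK
KKKKKKK
KKKKKKK
KKKKKKK
KKKGKKK
KKKKKKK
KKKKKKK
KKKKKKK

Derivation:
After op 1 fill(4,2,R) [53 cells changed]:
RRRRRKR
RRRRRKR
RRRRRRR
RRRRRRR
RRRRRRR
RRRRRRR
RRRRRRR
RRRRRRR
After op 2 paint(4,3,G):
RRRRRKR
RRRRRKR
RRRRRRR
RRRRRRR
RRRGRRR
RRRRRRR
RRRRRRR
RRRRRRR
After op 3 fill(7,4,K) [53 cells changed]:
KKKKKKK
KKKKKKK
KKKKKKK
KKKKKKK
KKKGKKK
KKKKKKK
KKKKKKK
KKKKKKK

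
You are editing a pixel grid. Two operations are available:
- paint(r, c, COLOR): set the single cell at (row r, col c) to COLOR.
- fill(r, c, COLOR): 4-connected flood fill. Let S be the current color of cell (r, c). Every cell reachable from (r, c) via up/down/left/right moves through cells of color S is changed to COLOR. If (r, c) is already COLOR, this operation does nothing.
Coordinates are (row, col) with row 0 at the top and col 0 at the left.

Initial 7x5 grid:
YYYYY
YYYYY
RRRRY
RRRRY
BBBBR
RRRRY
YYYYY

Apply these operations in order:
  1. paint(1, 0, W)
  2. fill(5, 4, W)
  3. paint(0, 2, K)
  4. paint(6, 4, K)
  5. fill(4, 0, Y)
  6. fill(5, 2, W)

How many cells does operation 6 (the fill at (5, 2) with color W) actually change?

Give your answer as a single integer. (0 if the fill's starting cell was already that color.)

After op 1 paint(1,0,W):
YYYYY
WYYYY
RRRRY
RRRRY
BBBBR
RRRRY
YYYYY
After op 2 fill(5,4,W) [6 cells changed]:
YYYYY
WYYYY
RRRRY
RRRRY
BBBBR
RRRRW
WWWWW
After op 3 paint(0,2,K):
YYKYY
WYYYY
RRRRY
RRRRY
BBBBR
RRRRW
WWWWW
After op 4 paint(6,4,K):
YYKYY
WYYYY
RRRRY
RRRRY
BBBBR
RRRRW
WWWWK
After op 5 fill(4,0,Y) [4 cells changed]:
YYKYY
WYYYY
RRRRY
RRRRY
YYYYR
RRRRW
WWWWK
After op 6 fill(5,2,W) [4 cells changed]:
YYKYY
WYYYY
RRRRY
RRRRY
YYYYR
WWWWW
WWWWK

Answer: 4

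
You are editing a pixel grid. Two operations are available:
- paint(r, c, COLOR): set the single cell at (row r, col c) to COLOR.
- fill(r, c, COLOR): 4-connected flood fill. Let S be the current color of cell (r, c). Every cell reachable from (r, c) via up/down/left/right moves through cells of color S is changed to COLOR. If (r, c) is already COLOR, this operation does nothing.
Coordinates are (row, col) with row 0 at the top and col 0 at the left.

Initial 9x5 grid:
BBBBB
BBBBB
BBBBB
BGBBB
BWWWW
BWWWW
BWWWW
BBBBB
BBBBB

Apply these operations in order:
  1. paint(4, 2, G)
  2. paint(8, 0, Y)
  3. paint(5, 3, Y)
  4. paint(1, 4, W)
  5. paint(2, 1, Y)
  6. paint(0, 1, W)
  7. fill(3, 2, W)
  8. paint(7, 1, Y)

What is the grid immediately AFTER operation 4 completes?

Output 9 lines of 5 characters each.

Answer: BBBBB
BBBBW
BBBBB
BGBBB
BWGWW
BWWYW
BWWWW
BBBBB
YBBBB

Derivation:
After op 1 paint(4,2,G):
BBBBB
BBBBB
BBBBB
BGBBB
BWGWW
BWWWW
BWWWW
BBBBB
BBBBB
After op 2 paint(8,0,Y):
BBBBB
BBBBB
BBBBB
BGBBB
BWGWW
BWWWW
BWWWW
BBBBB
YBBBB
After op 3 paint(5,3,Y):
BBBBB
BBBBB
BBBBB
BGBBB
BWGWW
BWWYW
BWWWW
BBBBB
YBBBB
After op 4 paint(1,4,W):
BBBBB
BBBBW
BBBBB
BGBBB
BWGWW
BWWYW
BWWWW
BBBBB
YBBBB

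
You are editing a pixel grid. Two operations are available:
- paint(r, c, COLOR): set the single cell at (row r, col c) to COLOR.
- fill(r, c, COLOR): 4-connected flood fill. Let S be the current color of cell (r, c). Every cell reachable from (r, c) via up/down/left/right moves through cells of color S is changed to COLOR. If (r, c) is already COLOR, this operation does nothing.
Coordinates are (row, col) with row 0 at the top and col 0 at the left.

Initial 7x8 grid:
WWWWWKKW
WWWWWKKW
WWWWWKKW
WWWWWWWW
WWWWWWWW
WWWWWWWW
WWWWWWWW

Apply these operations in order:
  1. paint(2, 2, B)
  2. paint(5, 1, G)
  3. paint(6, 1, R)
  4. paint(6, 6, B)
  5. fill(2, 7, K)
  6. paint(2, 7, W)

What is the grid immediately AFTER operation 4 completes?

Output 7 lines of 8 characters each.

Answer: WWWWWKKW
WWWWWKKW
WWBWWKKW
WWWWWWWW
WWWWWWWW
WGWWWWWW
WRWWWWBW

Derivation:
After op 1 paint(2,2,B):
WWWWWKKW
WWWWWKKW
WWBWWKKW
WWWWWWWW
WWWWWWWW
WWWWWWWW
WWWWWWWW
After op 2 paint(5,1,G):
WWWWWKKW
WWWWWKKW
WWBWWKKW
WWWWWWWW
WWWWWWWW
WGWWWWWW
WWWWWWWW
After op 3 paint(6,1,R):
WWWWWKKW
WWWWWKKW
WWBWWKKW
WWWWWWWW
WWWWWWWW
WGWWWWWW
WRWWWWWW
After op 4 paint(6,6,B):
WWWWWKKW
WWWWWKKW
WWBWWKKW
WWWWWWWW
WWWWWWWW
WGWWWWWW
WRWWWWBW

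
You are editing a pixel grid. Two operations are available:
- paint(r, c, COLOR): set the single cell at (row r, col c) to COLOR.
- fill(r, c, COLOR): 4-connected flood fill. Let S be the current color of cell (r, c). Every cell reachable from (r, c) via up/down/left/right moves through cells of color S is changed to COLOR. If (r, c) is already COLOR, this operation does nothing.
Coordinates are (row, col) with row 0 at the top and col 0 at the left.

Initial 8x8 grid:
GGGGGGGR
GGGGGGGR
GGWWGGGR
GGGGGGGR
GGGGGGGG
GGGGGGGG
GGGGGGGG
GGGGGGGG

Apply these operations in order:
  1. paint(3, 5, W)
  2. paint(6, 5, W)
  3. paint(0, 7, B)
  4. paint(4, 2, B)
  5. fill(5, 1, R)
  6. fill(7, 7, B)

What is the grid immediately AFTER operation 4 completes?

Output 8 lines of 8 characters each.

After op 1 paint(3,5,W):
GGGGGGGR
GGGGGGGR
GGWWGGGR
GGGGGWGR
GGGGGGGG
GGGGGGGG
GGGGGGGG
GGGGGGGG
After op 2 paint(6,5,W):
GGGGGGGR
GGGGGGGR
GGWWGGGR
GGGGGWGR
GGGGGGGG
GGGGGGGG
GGGGGWGG
GGGGGGGG
After op 3 paint(0,7,B):
GGGGGGGB
GGGGGGGR
GGWWGGGR
GGGGGWGR
GGGGGGGG
GGGGGGGG
GGGGGWGG
GGGGGGGG
After op 4 paint(4,2,B):
GGGGGGGB
GGGGGGGR
GGWWGGGR
GGGGGWGR
GGBGGGGG
GGGGGGGG
GGGGGWGG
GGGGGGGG

Answer: GGGGGGGB
GGGGGGGR
GGWWGGGR
GGGGGWGR
GGBGGGGG
GGGGGGGG
GGGGGWGG
GGGGGGGG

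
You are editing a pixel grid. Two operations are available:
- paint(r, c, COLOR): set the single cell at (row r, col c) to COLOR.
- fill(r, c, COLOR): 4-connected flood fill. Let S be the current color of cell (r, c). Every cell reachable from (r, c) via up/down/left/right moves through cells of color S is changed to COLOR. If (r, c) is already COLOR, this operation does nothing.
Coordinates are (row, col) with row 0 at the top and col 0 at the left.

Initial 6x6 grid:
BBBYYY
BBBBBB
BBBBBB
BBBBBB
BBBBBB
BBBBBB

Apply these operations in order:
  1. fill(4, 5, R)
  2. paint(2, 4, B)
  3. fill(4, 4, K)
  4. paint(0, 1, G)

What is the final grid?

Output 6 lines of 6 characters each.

After op 1 fill(4,5,R) [33 cells changed]:
RRRYYY
RRRRRR
RRRRRR
RRRRRR
RRRRRR
RRRRRR
After op 2 paint(2,4,B):
RRRYYY
RRRRRR
RRRRBR
RRRRRR
RRRRRR
RRRRRR
After op 3 fill(4,4,K) [32 cells changed]:
KKKYYY
KKKKKK
KKKKBK
KKKKKK
KKKKKK
KKKKKK
After op 4 paint(0,1,G):
KGKYYY
KKKKKK
KKKKBK
KKKKKK
KKKKKK
KKKKKK

Answer: KGKYYY
KKKKKK
KKKKBK
KKKKKK
KKKKKK
KKKKKK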